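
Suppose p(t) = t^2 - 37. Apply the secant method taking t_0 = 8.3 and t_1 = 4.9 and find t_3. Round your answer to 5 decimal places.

p(8.3) = 31.8900000, p(4.9) = -12.9900000
t_2 = 4.9000000 − (-12.9900000)·(4.9000000 − 8.3000000) / (-12.9900000 − 31.8900000) = 4.9000000 − (44.1660000)/(-44.8800000) = 5.8840909
p(5.8840909) = -2.3774742
t_3 = 5.8840909 − (-2.3774742)·(5.8840909 − 4.9000000) / (-2.3774742 − (-12.9900000)) = 5.8840909 − (-2.3396507)/(10.6125258) = 6.1045522

6.10455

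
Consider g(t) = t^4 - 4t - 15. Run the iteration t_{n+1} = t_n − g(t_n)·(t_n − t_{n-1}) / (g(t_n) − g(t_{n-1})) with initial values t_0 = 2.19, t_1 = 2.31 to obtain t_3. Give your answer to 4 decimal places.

2.2095

g(2.19) = -0.757425, g(2.31) = 4.233963
t_2 = 2.310000 − 4.233963·(2.310000 − 2.190000) / (4.233963 − (-0.757425)) = 2.310000 − (0.508076)/(4.991388) = 2.208210
g(2.208210) = -0.055615
t_3 = 2.208210 − (-0.055615)·(2.208210 − 2.310000) / (-0.055615 − 4.233963) = 2.208210 − (0.005661)/(-4.289578) = 2.209529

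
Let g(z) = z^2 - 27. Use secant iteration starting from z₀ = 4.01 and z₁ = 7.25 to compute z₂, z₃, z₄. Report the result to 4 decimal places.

g(4.01) = -10.919900, g(7.25) = 25.562500
z₂ = 7.250000 − 25.562500·(7.250000 − 4.010000) / (25.562500 − (-10.919900)) = 7.250000 − (82.822500)/(36.482400) = 4.979796
g(4.979796) = -2.201634
z₃ = 4.979796 − (-2.201634)·(4.979796 − 7.250000) / (-2.201634 − 25.562500) = 4.979796 − (4.998160)/(-27.764134) = 5.159818
g(5.159818) = -0.376279
z₄ = 5.159818 − (-0.376279)·(5.159818 − 4.979796) / (-0.376279 − (-2.201634)) = 5.159818 − (-0.067739)/(1.825355) = 5.196928

4.9798, 5.1598, 5.1969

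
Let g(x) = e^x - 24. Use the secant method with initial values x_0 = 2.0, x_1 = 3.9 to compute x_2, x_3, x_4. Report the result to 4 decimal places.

g(2.0) = -16.610944, g(3.9) = 25.402449
x_2 = 3.900000 − 25.402449·(3.900000 − 2.000000) / (25.402449 − (-16.610944)) = 3.900000 − (48.264653)/(42.013393) = 2.751208
g(2.751208) = -8.338462
x_3 = 2.751208 − (-8.338462)·(2.751208 − 3.900000) / (-8.338462 − 25.402449) = 2.751208 − (9.579159)/(-33.740911) = 3.035111
g(3.035111) = -3.196707
x_4 = 3.035111 − (-3.196707)·(3.035111 − 2.751208) / (-3.196707 − (-8.338462)) = 3.035111 − (-0.907556)/(5.141755) = 3.211618

2.7512, 3.0351, 3.2116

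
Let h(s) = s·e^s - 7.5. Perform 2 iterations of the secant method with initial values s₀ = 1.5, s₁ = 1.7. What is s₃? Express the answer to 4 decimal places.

1.5657

h(1.5) = -0.777466, h(1.7) = 1.805711
s₂ = 1.700000 − 1.805711·(1.700000 − 1.500000) / (1.805711 − (-0.777466)) = 1.700000 − (0.361142)/(2.583177) = 1.560195
h(1.560195) = -0.073868
s₃ = 1.560195 − (-0.073868)·(1.560195 − 1.700000) / (-0.073868 − 1.805711) = 1.560195 − (0.010327)/(-1.879578) = 1.565689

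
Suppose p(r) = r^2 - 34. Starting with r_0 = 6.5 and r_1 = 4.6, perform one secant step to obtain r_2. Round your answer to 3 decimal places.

5.757

p(6.5) = 8.25000, p(4.6) = -12.84000
r_2 = 4.60000 − (-12.84000)·(4.60000 − 6.50000) / (-12.84000 − 8.25000) = 4.60000 − (24.39600)/(-21.09000) = 5.75676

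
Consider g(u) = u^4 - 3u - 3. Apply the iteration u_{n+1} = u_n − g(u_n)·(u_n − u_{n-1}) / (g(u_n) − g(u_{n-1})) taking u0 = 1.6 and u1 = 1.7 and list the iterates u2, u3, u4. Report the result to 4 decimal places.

1.6832, 1.6846, 1.6846

g(1.6) = -1.246400, g(1.7) = 0.252100
u2 = 1.700000 − 0.252100·(1.700000 − 1.600000) / (0.252100 − (-1.246400)) = 1.700000 − (0.025210)/(1.498500) = 1.683177
g(1.683177) = -0.023169
u3 = 1.683177 − (-0.023169)·(1.683177 − 1.700000) / (-0.023169 − 0.252100) = 1.683177 − (0.000390)/(-0.275269) = 1.684593
g(1.684593) = -0.000374
u4 = 1.684593 − (-0.000374)·(1.684593 − 1.683177) / (-0.000374 − (-0.023169)) = 1.684593 − (-0.000001)/(0.022796) = 1.684616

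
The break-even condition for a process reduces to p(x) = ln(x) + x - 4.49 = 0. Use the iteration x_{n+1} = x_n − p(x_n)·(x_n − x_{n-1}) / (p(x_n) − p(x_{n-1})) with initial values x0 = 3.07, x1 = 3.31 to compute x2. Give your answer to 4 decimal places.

3.2971

p(3.07) = -0.298322, p(3.31) = 0.016948
x2 = 3.310000 − 0.016948·(3.310000 − 3.070000) / (0.016948 − (-0.298322)) = 3.310000 − (0.004068)/(0.315271) = 3.297098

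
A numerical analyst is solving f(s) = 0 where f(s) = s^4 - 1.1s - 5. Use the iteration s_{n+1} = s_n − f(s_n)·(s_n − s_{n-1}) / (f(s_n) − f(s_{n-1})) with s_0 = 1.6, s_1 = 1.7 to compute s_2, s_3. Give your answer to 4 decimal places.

f(1.6) = -0.206400, f(1.7) = 1.482100
s_2 = 1.700000 − 1.482100·(1.700000 − 1.600000) / (1.482100 − (-0.206400)) = 1.700000 − (0.148210)/(1.688500) = 1.612224
f(1.612224) = -0.017264
s_3 = 1.612224 − (-0.017264)·(1.612224 − 1.700000) / (-0.017264 − 1.482100) = 1.612224 − (0.001515)/(-1.499364) = 1.613235

1.6122, 1.6132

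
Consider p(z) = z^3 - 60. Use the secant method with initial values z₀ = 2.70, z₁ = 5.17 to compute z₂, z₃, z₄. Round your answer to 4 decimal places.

3.5403, 3.8118, 3.9256

p(2.70) = -40.317000, p(5.17) = 78.188413
z₂ = 5.170000 − 78.188413·(5.170000 − 2.700000) / (78.188413 − (-40.317000)) = 5.170000 − (193.125380)/(118.505413) = 3.540324
p(3.540324) = -15.625939
z₃ = 3.540324 − (-15.625939)·(3.540324 − 5.170000) / (-15.625939 − 78.188413) = 3.540324 − (25.465212)/(-93.814352) = 3.811767
p(3.811767) = -4.616673
z₄ = 3.811767 − (-4.616673)·(3.811767 − 3.540324) / (-4.616673 − (-15.625939)) = 3.811767 − (-1.253162)/(11.009266) = 3.925595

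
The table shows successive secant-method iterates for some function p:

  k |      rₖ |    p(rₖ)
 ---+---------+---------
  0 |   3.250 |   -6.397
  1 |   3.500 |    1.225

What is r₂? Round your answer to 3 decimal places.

r₂ = 3.500 − 1.225·(3.500 − 3.250) / (1.225 − (-6.397))
   = 3.500 − (0.30625)/(7.62200) = 3.45982

3.460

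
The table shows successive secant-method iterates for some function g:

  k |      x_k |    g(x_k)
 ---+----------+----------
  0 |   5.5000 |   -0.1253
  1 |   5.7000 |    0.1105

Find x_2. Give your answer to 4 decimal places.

x_2 = 5.7000 − 0.1105·(5.7000 − 5.5000) / (0.1105 − (-0.1253))
   = 5.7000 − (0.022100)/(0.235800) = 5.606277

5.6063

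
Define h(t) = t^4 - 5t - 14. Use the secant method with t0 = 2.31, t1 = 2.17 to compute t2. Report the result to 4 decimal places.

h(2.31) = 2.923963, h(2.17) = -2.676261
t2 = 2.170000 − (-2.676261)·(2.170000 − 2.310000) / (-2.676261 − 2.923963) = 2.170000 − (0.374677)/(-5.600224) = 2.236904

2.2369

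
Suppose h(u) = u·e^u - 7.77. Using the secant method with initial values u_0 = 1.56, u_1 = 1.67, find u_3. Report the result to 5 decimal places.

1.58779

h(1.56) = -0.3462389, h(1.67) = 1.1013202
u_2 = 1.6700000 − 1.1013202·(1.6700000 − 1.5600000) / (1.1013202 − (-0.3462389)) = 1.6700000 − (0.1211452)/(1.4475591) = 1.5863107
h(1.5863107) = -0.0197765
u_3 = 1.5863107 − (-0.0197765)·(1.5863107 − 1.6700000) / (-0.0197765 − 1.1013202) = 1.5863107 − (0.0016551)/(-1.1210967) = 1.5877870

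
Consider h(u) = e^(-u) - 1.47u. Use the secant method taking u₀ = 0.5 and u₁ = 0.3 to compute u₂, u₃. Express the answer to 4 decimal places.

0.4400, 0.4387

h(0.5) = -0.128469, h(0.3) = 0.299818
u₂ = 0.300000 − 0.299818·(0.300000 − 0.500000) / (0.299818 − (-0.128469)) = 0.300000 − (-0.059964)/(0.428288) = 0.440008
h(0.440008) = -0.002780
u₃ = 0.440008 − (-0.002780)·(0.440008 − 0.300000) / (-0.002780 − 0.299818) = 0.440008 − (-0.000389)/(-0.302599) = 0.438722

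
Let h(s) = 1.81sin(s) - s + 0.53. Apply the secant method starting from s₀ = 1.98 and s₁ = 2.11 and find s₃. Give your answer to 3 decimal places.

h(1.98) = 0.21056, h(2.11) = -0.02681
s₂ = 2.11000 − (-0.02681)·(2.11000 − 1.98000) / (-0.02681 − 0.21056) = 2.11000 − (-0.00348)/(-0.23737) = 2.09532
h(2.09532) = 0.00135
s₃ = 2.09532 − 0.00135·(2.09532 − 2.11000) / (0.00135 − (-0.02681)) = 2.09532 − (-0.00002)/(0.02816) = 2.09602

2.096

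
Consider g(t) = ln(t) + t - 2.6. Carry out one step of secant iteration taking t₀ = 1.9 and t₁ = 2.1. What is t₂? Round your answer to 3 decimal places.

g(1.9) = -0.05815, g(2.1) = 0.24194
t₂ = 2.10000 − 0.24194·(2.10000 − 1.90000) / (0.24194 − (-0.05815)) = 2.10000 − (0.04839)/(0.30008) = 1.93875

1.939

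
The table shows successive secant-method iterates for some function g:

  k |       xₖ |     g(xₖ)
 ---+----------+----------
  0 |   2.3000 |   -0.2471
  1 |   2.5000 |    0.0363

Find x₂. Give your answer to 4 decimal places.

x₂ = 2.5000 − 0.0363·(2.5000 − 2.3000) / (0.0363 − (-0.2471))
   = 2.5000 − (0.007260)/(0.283400) = 2.474382

2.4744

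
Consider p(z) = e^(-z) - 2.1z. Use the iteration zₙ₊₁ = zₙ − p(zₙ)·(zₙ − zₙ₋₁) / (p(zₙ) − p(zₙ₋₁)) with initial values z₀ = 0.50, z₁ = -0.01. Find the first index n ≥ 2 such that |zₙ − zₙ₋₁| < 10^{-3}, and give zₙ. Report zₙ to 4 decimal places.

p(0.50) = -0.443469, p(-0.01) = 1.031050
z₂ = -0.010000 − 1.031050·(-0.510000)/(1.474520) = 0.346615;  |Δ| = 0.356615
p(0.346615) = -0.020814
z₃ = 0.346615 − (-0.020814)·(0.356615)/(-1.051864) = 0.339558;  |Δ| = 0.007056
p(0.339558) = -0.000988
z₄ = 0.339558 − (-0.000988)·(-0.007056)/(0.019826) = 0.339207;  |Δ| = 0.000352
|z₄ − z₃| = 0.000352 < 10^{-3}

n = 4, zₙ = 0.3392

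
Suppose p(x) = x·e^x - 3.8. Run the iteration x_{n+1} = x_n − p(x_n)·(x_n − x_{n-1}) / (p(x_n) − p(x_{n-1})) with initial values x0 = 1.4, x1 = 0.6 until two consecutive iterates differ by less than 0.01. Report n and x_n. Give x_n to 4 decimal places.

n = 5, x_n = 1.1742

p(1.4) = 1.877280, p(0.6) = -2.706729
x2 = 0.600000 − (-2.706729)·(-0.800000)/(-4.584009) = 1.072378;  |Δ| = 0.472378
p(1.072378) = -0.666170
x3 = 1.072378 − (-0.666170)·(0.472378)/(2.040558) = 1.226592;  |Δ| = 0.154215
p(1.226592) = 0.382177
x4 = 1.226592 − 0.382177·(0.154215)/(1.048347) = 1.170373;  |Δ| = 0.056219
p(1.170373) = -0.027660
x5 = 1.170373 − (-0.027660)·(-0.056219)/(-0.409837) = 1.174167;  |Δ| = 0.003794
|x5 − x4| = 0.003794 < 0.01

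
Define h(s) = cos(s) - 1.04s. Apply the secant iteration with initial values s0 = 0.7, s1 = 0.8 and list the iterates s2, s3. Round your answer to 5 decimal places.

0.72140, 0.72176

h(0.7) = 0.0368422, h(0.8) = -0.1352933
s2 = 0.8000000 − (-0.1352933)·(0.8000000 − 0.7000000) / (-0.1352933 − 0.0368422) = 0.8000000 − (-0.0135293)/(-0.1721355) = 0.7214030
h(0.7214030) = 0.0006207
s3 = 0.7214030 − 0.0006207·(0.7214030 − 0.8000000) / (0.0006207 − (-0.1352933)) = 0.7214030 − (-0.0000488)/(0.1359140) = 0.7217620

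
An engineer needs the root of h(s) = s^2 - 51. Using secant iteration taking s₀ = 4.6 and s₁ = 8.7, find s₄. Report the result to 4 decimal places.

h(4.6) = -29.840000, h(8.7) = 24.690000
s₂ = 8.700000 − 24.690000·(8.700000 − 4.600000) / (24.690000 − (-29.840000)) = 8.700000 − (101.229000)/(54.530000) = 6.843609
h(6.843609) = -4.165016
s₃ = 6.843609 − (-4.165016)·(6.843609 − 8.700000) / (-4.165016 − 24.690000) = 6.843609 − (7.731897)/(-28.855016) = 7.111566
h(7.111566) = -0.425632
s₄ = 7.111566 − (-0.425632)·(7.111566 − 6.843609) / (-0.425632 − (-4.165016)) = 7.111566 − (-0.114051)/(3.739384) = 7.142066

7.1421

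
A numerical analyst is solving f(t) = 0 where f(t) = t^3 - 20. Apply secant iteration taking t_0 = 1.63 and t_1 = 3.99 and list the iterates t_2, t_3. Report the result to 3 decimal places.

2.255, 2.539

f(1.63) = -15.66925, f(3.99) = 43.52120
t_2 = 3.99000 − 43.52120·(3.99000 − 1.63000) / (43.52120 − (-15.66925)) = 3.99000 − (102.71003)/(59.19045) = 2.25475
f(2.25475) = -8.53703
t_3 = 2.25475 − (-8.53703)·(2.25475 − 3.99000) / (-8.53703 − 43.52120) = 2.25475 − (14.81385)/(-52.05823) = 2.53932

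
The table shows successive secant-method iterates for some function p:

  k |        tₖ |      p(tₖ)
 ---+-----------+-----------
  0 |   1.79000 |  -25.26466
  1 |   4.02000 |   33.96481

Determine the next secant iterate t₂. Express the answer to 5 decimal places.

t₂ = 4.02000 − 33.96481·(4.02000 − 1.79000) / (33.96481 − (-25.26466))
   = 4.02000 − (75.7415263)/(59.2294700) = 2.7412189

2.74122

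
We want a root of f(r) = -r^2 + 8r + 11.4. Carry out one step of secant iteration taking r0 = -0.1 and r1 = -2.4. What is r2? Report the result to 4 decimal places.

-1.1086

f(-0.1) = 10.590000, f(-2.4) = -13.560000
r2 = -2.400000 − (-13.560000)·(-2.400000 − (-0.100000)) / (-13.560000 − 10.590000) = -2.400000 − (31.188000)/(-24.150000) = -1.108571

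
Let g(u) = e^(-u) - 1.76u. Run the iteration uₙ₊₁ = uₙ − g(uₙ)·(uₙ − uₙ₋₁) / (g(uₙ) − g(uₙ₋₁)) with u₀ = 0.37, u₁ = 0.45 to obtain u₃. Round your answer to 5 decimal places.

g(0.37) = 0.0395343, g(0.45) = -0.1543718
u₂ = 0.4500000 − (-0.1543718)·(0.4500000 − 0.3700000) / (-0.1543718 − 0.0395343) = 0.4500000 − (-0.0123497)/(-0.1939062) = 0.3863107
g(0.3863107) = -0.0003475
u₃ = 0.3863107 − (-0.0003475)·(0.3863107 − 0.4500000) / (-0.0003475 − (-0.1543718)) = 0.3863107 − (0.0000221)/(0.1540244) = 0.3861670

0.38617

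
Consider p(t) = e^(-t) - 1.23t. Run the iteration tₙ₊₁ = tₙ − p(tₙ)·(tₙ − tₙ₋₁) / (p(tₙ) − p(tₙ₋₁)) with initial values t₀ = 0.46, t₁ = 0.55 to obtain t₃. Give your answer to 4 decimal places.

p(0.46) = 0.065484, p(0.55) = -0.099550
t₂ = 0.550000 − (-0.099550)·(0.550000 − 0.460000) / (-0.099550 − 0.065484) = 0.550000 − (-0.008960)/(-0.165034) = 0.495711
p(0.495711) = -0.000587
t₃ = 0.495711 − (-0.000587)·(0.495711 − 0.550000) / (-0.000587 − (-0.099550)) = 0.495711 − (0.000032)/(0.098963) = 0.495389

0.4954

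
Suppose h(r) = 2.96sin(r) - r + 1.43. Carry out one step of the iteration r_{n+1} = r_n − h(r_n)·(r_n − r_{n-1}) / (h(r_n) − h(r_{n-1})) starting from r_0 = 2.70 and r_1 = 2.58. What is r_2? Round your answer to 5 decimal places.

2.69862

h(2.70) = -0.0049556, h(2.58) = 0.4263033
r_2 = 2.5800000 − 0.4263033·(2.5800000 − 2.7000000) / (0.4263033 − (-0.0049556)) = 2.5800000 − (-0.0511564)/(0.4312589) = 2.6986211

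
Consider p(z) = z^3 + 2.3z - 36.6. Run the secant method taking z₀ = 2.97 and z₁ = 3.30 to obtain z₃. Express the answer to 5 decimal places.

p(2.97) = -3.5709270, p(3.30) = 6.9270000
z₂ = 3.3000000 − 6.9270000·(3.3000000 − 2.9700000) / (6.9270000 − (-3.5709270)) = 3.3000000 − (2.2859100)/(10.4979270) = 3.0822513
p(3.0822513) = -0.2285931
z₃ = 3.0822513 − (-0.2285931)·(3.0822513 − 3.3000000) / (-0.2285931 − 6.9270000) = 3.0822513 − (0.0497759)/(-7.1555931) = 3.0892075

3.08921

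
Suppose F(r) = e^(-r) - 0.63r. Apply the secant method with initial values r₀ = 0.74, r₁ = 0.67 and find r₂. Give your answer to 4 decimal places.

0.7497

F(0.74) = 0.010914, F(0.67) = 0.089609
r₂ = 0.670000 − 0.089609·(0.670000 − 0.740000) / (0.089609 − 0.010914) = 0.670000 − (-0.006273)/(0.078695) = 0.749708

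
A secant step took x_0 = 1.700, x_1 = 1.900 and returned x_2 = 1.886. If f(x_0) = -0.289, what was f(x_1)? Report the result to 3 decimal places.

0.022

The secant line through (1.700, -0.289) and (1.900, f(x_1)) crosses zero at x_2 = 1.886.
So (1.700, -0.289), (1.900, f(x_1)), (1.886, 0) are collinear:
f(x_1) = -0.289 · (1.900 − 1.886) / (1.700 − 1.886) = -0.289 · (0.01400)/(-0.18600) = 0.02175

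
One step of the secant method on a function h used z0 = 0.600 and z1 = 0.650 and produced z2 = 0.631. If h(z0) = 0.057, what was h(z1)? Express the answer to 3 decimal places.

-0.035

The secant line through (0.600, 0.057) and (0.650, h(z1)) crosses zero at z2 = 0.631.
So (0.600, 0.057), (0.650, h(z1)), (0.631, 0) are collinear:
h(z1) = 0.057 · (0.650 − 0.631) / (0.600 − 0.631) = 0.057 · (0.01900)/(-0.03100) = -0.03494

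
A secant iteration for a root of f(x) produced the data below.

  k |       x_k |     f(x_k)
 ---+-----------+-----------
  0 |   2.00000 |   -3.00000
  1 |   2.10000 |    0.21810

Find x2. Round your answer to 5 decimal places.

2.09322

x2 = 2.10000 − 0.21810·(2.10000 − 2.00000) / (0.21810 − (-3.00000))
   = 2.10000 − (0.0218100)/(3.2181000) = 2.0932227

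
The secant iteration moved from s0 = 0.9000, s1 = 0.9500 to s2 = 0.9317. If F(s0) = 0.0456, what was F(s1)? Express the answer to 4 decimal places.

-0.0263

The secant line through (0.9000, 0.0456) and (0.9500, F(s1)) crosses zero at s2 = 0.9317.
So (0.9000, 0.0456), (0.9500, F(s1)), (0.9317, 0) are collinear:
F(s1) = 0.0456 · (0.9500 − 0.9317) / (0.9000 − 0.9317) = 0.0456 · (0.018300)/(-0.031700) = -0.026324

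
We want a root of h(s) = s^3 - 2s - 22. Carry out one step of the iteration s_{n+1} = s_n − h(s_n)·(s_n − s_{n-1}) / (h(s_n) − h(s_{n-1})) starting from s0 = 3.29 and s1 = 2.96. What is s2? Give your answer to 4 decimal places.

h(3.29) = 7.031289, h(2.96) = -1.985664
s2 = 2.960000 − (-1.985664)·(2.960000 − 3.290000) / (-1.985664 − 7.031289) = 2.960000 − (0.655269)/(-9.016953) = 3.032671

3.0327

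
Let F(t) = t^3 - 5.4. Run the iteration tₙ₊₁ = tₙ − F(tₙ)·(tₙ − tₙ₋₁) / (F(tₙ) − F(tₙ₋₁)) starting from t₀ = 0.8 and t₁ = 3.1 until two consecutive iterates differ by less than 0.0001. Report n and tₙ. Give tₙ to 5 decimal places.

n = 8, tₙ = 1.75441

F(0.8) = -4.8880000, F(3.1) = 24.3910000
t₂ = 3.1000000 − 24.3910000·(2.3000000)/(29.2790000) = 1.1839749;  |Δ| = 1.9160251
F(1.1839749) = -3.7403082
t₃ = 1.1839749 − (-3.7403082)·(-1.9160251)/(-28.1313082) = 1.4387275;  |Δ| = 0.2547526
F(1.4387275) = -2.4219251
t₄ = 1.4387275 − (-2.4219251)·(0.2547526)/(1.3183831) = 1.9067187;  |Δ| = 0.4679912
F(1.9067187) = 1.5320214
t₅ = 1.9067187 − 1.5320214·(0.4679912)/(3.9539465) = 1.7253878;  |Δ| = 0.1813309
F(1.7253878) = -0.2635839
t₆ = 1.7253878 − (-0.2635839)·(-0.1813309)/(-1.7956053) = 1.7520061;  |Δ| = 0.0266183
F(1.7520061) = -0.0221728
t₇ = 1.7520061 − (-0.0221728)·(0.0266183)/(0.2414111) = 1.7544509;  |Δ| = 0.0024448
F(1.7544509) = 0.0003717
t₈ = 1.7544509 − 0.0003717·(0.0024448)/(0.0225445) = 1.7544106;  |Δ| = 0.0000403
|t₈ − t₇| = 0.0000403 < 0.0001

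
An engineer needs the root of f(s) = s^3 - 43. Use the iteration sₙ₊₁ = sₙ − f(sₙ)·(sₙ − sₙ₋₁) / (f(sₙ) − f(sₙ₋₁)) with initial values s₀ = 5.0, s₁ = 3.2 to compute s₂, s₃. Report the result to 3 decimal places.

f(5.0) = 82.00000, f(3.2) = -10.23200
s₂ = 3.20000 − (-10.23200)·(3.20000 − 5.00000) / (-10.23200 − 82.00000) = 3.20000 − (18.41760)/(-92.23200) = 3.39969
f(3.39969) = -3.70683
s₃ = 3.39969 − (-3.70683)·(3.39969 − 3.20000) / (-3.70683 − (-10.23200)) = 3.39969 − (-0.74021)/(6.52517) = 3.51313

3.400, 3.513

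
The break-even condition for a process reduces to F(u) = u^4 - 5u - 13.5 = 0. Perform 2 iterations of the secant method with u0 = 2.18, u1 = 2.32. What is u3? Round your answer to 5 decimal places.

2.22775

F(2.18) = -1.8146942, F(2.32) = 3.8702298
u2 = 2.3200000 − 3.8702298·(2.3200000 − 2.1800000) / (3.8702298 − (-1.8146942)) = 2.3200000 − (0.5418322)/(5.6849240) = 2.2246896
F(2.2246896) = -0.1284322
u3 = 2.2246896 − (-0.1284322)·(2.2246896 − 2.3200000) / (-0.1284322 − 3.8702298) = 2.2246896 − (0.0122409)/(-3.9986619) = 2.2277509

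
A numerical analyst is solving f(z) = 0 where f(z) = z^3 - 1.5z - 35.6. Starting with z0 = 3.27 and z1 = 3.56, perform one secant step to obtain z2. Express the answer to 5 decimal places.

f(3.27) = -5.5392170, f(3.56) = 4.1780160
z2 = 3.5600000 − 4.1780160·(3.5600000 − 3.2700000) / (4.1780160 − (-5.5392170)) = 3.5600000 − (1.2116246)/(9.7172330) = 3.4353118

3.43531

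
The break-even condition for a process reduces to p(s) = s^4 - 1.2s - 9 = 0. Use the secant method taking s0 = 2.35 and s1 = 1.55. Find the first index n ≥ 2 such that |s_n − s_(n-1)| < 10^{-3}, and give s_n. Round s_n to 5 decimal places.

n = 6, s_n = 1.82918

p(2.35) = 18.6780063, p(1.55) = -5.0879937
s2 = 1.5500000 − (-5.0879937)·(-0.8000000)/(-23.7660000) = 1.7212697;  |Δ| = 0.1712697
p(1.7212697) = -2.2875218
s3 = 1.7212697 − (-2.2875218)·(0.1712697)/(2.8004720) = 1.8611686;  |Δ| = 0.1398990
p(1.8611686) = 0.7655380
s4 = 1.8611686 − 0.7655380·(0.1398990)/(3.0530598) = 1.8260897;  |Δ| = 0.0350789
p(1.8260897) = -0.0717258
s5 = 1.8260897 − (-0.0717258)·(-0.0350789)/(-0.8372637) = 1.8290948;  |Δ| = 0.0030051
p(1.8290948) = -0.0019554
s6 = 1.8290948 − (-0.0019554)·(0.0030051)/(0.0697704) = 1.8291791;  |Δ| = 0.0000842
|s6 − s5| = 0.0000842 < 10^{-3}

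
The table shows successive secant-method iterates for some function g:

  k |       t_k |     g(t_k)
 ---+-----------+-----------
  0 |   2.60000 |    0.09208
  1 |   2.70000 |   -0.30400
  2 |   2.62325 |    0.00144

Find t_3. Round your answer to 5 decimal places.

t_3 = 2.62325 − 0.00144·(2.62325 − 2.70000) / (0.00144 − (-0.30400))
   = 2.62325 − (-0.0001105)/(0.3054400) = 2.6236118

2.62361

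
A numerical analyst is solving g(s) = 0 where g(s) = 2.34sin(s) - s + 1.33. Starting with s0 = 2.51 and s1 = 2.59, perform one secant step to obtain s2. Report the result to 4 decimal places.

g(2.51) = 0.201608, g(2.59) = -0.033736
s2 = 2.590000 − (-0.033736)·(2.590000 − 2.510000) / (-0.033736 − 0.201608) = 2.590000 − (-0.002699)/(-0.235345) = 2.578532

2.5785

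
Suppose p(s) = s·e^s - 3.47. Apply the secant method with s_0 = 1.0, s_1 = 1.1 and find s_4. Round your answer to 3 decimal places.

1.126

p(1.0) = -0.75172, p(1.1) = -0.16542
s_2 = 1.10000 − (-0.16542)·(1.10000 − 1.00000) / (-0.16542 − (-0.75172)) = 1.10000 − (-0.01654)/(0.58630) = 1.12821
p(1.12821) = 0.01633
s_3 = 1.12821 − 0.01633·(1.12821 − 1.10000) / (0.01633 − (-0.16542)) = 1.12821 − (0.00046)/(0.18175) = 1.12568
p(1.12568) = -0.00031
s_4 = 1.12568 − (-0.00031)·(1.12568 − 1.12821) / (-0.00031 − 0.01633) = 1.12568 − (0.00000)/(-0.01664) = 1.12573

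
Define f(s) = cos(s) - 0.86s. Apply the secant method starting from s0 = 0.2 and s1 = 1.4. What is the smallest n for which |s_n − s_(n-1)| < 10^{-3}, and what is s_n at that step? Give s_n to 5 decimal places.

f(0.2) = 0.8080666, f(1.4) = -1.0340329
s2 = 1.4000000 − (-1.0340329)·(1.2000000)/(-1.8420994) = 0.7263993;  |Δ| = 0.6736007
f(0.7263993) = 0.1228673
s3 = 0.7263993 − 0.1228673·(-0.6736007)/(1.1569002) = 0.7979384;  |Δ| = 0.0715390
f(0.7979384) = 0.0119572
s4 = 0.7979384 − 0.0119572·(0.0715390)/(-0.1109102) = 0.8056509;  |Δ| = 0.0077126
f(0.8056509) = -0.0002179
s5 = 0.8056509 − (-0.0002179)·(0.0077126)/(-0.0121751) = 0.8055129;  |Δ| = 0.0001381
|s5 − s4| = 0.0001381 < 10^{-3}

n = 5, s_n = 0.80551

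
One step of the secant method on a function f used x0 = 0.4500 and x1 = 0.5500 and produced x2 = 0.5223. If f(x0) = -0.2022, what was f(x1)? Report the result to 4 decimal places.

The secant line through (0.4500, -0.2022) and (0.5500, f(x1)) crosses zero at x2 = 0.5223.
So (0.4500, -0.2022), (0.5500, f(x1)), (0.5223, 0) are collinear:
f(x1) = -0.2022 · (0.5500 − 0.5223) / (0.4500 − 0.5223) = -0.2022 · (0.027700)/(-0.072300) = 0.077468

0.0775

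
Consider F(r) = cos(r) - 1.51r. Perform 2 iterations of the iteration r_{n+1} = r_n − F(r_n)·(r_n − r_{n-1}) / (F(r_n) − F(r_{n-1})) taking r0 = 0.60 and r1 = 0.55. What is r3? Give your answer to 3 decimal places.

0.561

F(0.60) = -0.08066, F(0.55) = 0.02202
r2 = 0.55000 − 0.02202·(0.55000 − 0.60000) / (0.02202 − (-0.08066)) = 0.55000 − (-0.00110)/(0.10269) = 0.56072
F(0.56072) = 0.00018
r3 = 0.56072 − 0.00018·(0.56072 − 0.55000) / (0.00018 − 0.02202) = 0.56072 − (0.00000)/(-0.02185) = 0.56081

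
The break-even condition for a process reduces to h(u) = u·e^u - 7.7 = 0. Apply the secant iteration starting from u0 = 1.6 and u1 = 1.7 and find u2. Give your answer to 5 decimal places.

h(1.6) = 0.2248519, h(1.7) = 1.6057106
u2 = 1.7000000 − 1.6057106·(1.7000000 − 1.6000000) / (1.6057106 − 0.2248519) = 1.7000000 − (0.1605711)/(1.3808587) = 1.5837165

1.58372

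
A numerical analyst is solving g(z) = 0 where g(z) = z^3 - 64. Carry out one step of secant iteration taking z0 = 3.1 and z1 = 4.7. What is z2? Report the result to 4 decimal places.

g(3.1) = -34.209000, g(4.7) = 39.823000
z2 = 4.700000 − 39.823000·(4.700000 − 3.100000) / (39.823000 − (-34.209000)) = 4.700000 − (63.716800)/(74.032000) = 3.839334

3.8393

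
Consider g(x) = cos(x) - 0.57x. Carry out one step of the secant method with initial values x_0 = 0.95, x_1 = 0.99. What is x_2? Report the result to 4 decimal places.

g(0.95) = 0.040183, g(0.99) = -0.015610
x_2 = 0.990000 − (-0.015610)·(0.990000 − 0.950000) / (-0.015610 − 0.040183) = 0.990000 − (-0.000624)/(-0.055793) = 0.978809

0.9788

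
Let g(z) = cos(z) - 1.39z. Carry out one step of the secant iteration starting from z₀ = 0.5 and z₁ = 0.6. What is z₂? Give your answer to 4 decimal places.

0.5955

g(0.5) = 0.182583, g(0.6) = -0.008664
z₂ = 0.600000 − (-0.008664)·(0.600000 − 0.500000) / (-0.008664 − 0.182583) = 0.600000 − (-0.000866)/(-0.191247) = 0.595470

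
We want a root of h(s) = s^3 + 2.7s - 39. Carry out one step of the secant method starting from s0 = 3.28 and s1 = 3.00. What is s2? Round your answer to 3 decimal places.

h(3.28) = 5.14355, h(3.00) = -3.90000
s2 = 3.00000 − (-3.90000)·(3.00000 − 3.28000) / (-3.90000 − 5.14355) = 3.00000 − (1.09200)/(-9.04355) = 3.12075

3.121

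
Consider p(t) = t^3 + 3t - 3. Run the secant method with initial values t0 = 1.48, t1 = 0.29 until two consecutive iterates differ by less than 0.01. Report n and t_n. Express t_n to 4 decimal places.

n = 5, t_n = 0.8177

p(1.48) = 4.681792, p(0.29) = -2.105611
t2 = 0.290000 − (-2.105611)·(-1.190000)/(-6.787403) = 0.659166;  |Δ| = 0.369166
p(0.659166) = -0.736095
t3 = 0.659166 − (-0.736095)·(0.369166)/(1.369516) = 0.857587;  |Δ| = 0.198421
p(0.857587) = 0.203479
t4 = 0.857587 − 0.203479·(0.198421)/(0.939574) = 0.814616;  |Δ| = 0.042971
p(0.814616) = -0.015573
t5 = 0.814616 − (-0.015573)·(-0.042971)/(-0.219052) = 0.817671;  |Δ| = 0.003055
|t5 − t4| = 0.003055 < 0.01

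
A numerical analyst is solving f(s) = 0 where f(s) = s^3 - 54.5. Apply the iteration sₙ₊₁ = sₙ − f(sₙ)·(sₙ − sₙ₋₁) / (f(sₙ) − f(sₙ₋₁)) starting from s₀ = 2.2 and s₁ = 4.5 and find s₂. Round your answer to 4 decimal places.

3.4533

f(2.2) = -43.852000, f(4.5) = 36.625000
s₂ = 4.500000 − 36.625000·(4.500000 − 2.200000) / (36.625000 − (-43.852000)) = 4.500000 − (84.237500)/(80.477000) = 3.453272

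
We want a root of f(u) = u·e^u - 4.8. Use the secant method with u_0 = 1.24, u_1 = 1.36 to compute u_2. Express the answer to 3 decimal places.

1.301

f(1.24) = -0.51504, f(1.36) = 0.49882
u_2 = 1.36000 − 0.49882·(1.36000 − 1.24000) / (0.49882 − (-0.51504)) = 1.36000 − (0.05986)/(1.01386) = 1.30096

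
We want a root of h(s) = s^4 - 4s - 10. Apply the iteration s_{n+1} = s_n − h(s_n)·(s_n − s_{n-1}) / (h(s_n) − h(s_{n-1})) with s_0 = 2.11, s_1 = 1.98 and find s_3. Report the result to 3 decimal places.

h(2.11) = 1.38119, h(1.98) = -2.55046
s_2 = 1.98000 − (-2.55046)·(1.98000 − 2.11000) / (-2.55046 − 1.38119) = 1.98000 − (0.33156)/(-3.93166) = 2.06433
h(2.06433) = -0.09726
s_3 = 2.06433 − (-0.09726)·(2.06433 − 1.98000) / (-0.09726 − (-2.55046)) = 2.06433 − (-0.00820)/(2.45320) = 2.06767

2.068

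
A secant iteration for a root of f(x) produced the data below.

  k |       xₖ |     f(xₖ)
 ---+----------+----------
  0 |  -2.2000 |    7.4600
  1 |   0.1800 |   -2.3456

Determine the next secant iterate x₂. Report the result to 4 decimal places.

x₂ = 0.1800 − (-2.3456)·(0.1800 − (-2.2000)) / (-2.3456 − 7.4600)
   = 0.1800 − (-5.582528)/(-9.805600) = -0.389320

-0.3893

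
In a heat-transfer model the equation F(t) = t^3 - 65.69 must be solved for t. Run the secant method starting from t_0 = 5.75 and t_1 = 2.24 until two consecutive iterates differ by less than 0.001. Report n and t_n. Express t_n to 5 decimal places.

n = 7, t_n = 4.03490

F(5.75) = 124.4193750, F(2.24) = -54.4505760
t_2 = 2.2400000 − (-54.4505760)·(-3.5100000)/(-178.8699510) = 3.3084943;  |Δ| = 1.0684943
F(3.3084943) = -29.4747765
t_3 = 3.3084943 − (-29.4747765)·(1.0684943)/(24.9757995) = 4.5694602;  |Δ| = 1.2609659
F(4.5694602) = 29.7201731
t_4 = 4.5694602 − 29.7201731·(1.2609659)/(59.1949497) = 3.9363635;  |Δ| = 0.6330966
F(3.9363635) = -4.6962138
t_5 = 3.9363635 − (-4.6962138)·(-0.6330966)/(-34.4163869) = 4.0227513;  |Δ| = 0.0863878
F(4.0227513) = -0.5917119
t_6 = 4.0227513 − (-0.5917119)·(0.0863878)/(4.1045018) = 4.0352052;  |Δ| = 0.0124538
F(4.0352052) = 0.0147645
t_7 = 4.0352052 − 0.0147645·(0.0124538)/(0.6064764) = 4.0349020;  |Δ| = 0.0003032
|t_7 − t_6| = 0.0003032 < 0.001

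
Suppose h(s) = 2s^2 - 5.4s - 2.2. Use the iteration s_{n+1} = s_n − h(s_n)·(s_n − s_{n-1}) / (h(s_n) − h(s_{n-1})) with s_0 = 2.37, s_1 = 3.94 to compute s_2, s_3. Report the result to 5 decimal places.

2.89136, 3.02369

h(2.37) = -3.7642000, h(3.94) = 7.5712000
s_2 = 3.9400000 − 7.5712000·(3.9400000 − 2.3700000) / (7.5712000 − (-3.7642000)) = 3.9400000 − (11.8867840)/(11.3354000) = 2.8913573
h(2.8913573) = -1.0934351
s_3 = 2.8913573 − (-1.0934351)·(2.8913573 − 3.9400000) / (-1.0934351 − 7.5712000) = 2.8913573 − (1.1466227)/(-8.6646351) = 3.0236910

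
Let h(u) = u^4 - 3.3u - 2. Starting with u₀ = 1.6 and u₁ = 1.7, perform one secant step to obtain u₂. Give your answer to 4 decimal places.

h(1.6) = -0.726400, h(1.7) = 0.742100
u₂ = 1.700000 − 0.742100·(1.700000 − 1.600000) / (0.742100 − (-0.726400)) = 1.700000 − (0.074210)/(1.468500) = 1.649465

1.6495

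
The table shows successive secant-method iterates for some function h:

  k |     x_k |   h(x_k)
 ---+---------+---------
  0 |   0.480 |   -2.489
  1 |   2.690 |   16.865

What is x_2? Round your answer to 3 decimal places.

x_2 = 2.690 − 16.865·(2.690 − 0.480) / (16.865 − (-2.489))
   = 2.690 − (37.27165)/(19.35400) = 0.76421

0.764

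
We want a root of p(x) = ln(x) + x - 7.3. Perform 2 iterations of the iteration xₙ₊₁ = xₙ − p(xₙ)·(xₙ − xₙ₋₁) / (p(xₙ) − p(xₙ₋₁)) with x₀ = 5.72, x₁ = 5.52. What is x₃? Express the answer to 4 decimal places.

p(5.72) = 0.163969, p(5.52) = -0.071622
x₂ = 5.520000 − (-0.071622)·(5.520000 − 5.720000) / (-0.071622 − 0.163969) = 5.520000 − (0.014324)/(-0.235591) = 5.580802
p(5.580802) = 0.000135
x₃ = 5.580802 − 0.000135·(5.580802 − 5.520000) / (0.000135 − (-0.071622)) = 5.580802 − (0.000008)/(0.071757) = 5.580688

5.5807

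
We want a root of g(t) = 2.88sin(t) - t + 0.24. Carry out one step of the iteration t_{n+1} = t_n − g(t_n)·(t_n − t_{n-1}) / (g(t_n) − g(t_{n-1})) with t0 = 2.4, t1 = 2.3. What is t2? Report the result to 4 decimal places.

2.3290

g(2.4) = -0.214666, g(2.3) = 0.087631
t2 = 2.300000 − 0.087631·(2.300000 − 2.400000) / (0.087631 − (-0.214666)) = 2.300000 − (-0.008763)/(0.302297) = 2.328988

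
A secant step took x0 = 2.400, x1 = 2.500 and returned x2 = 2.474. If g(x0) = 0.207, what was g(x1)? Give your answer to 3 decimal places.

The secant line through (2.400, 0.207) and (2.500, g(x1)) crosses zero at x2 = 2.474.
So (2.400, 0.207), (2.500, g(x1)), (2.474, 0) are collinear:
g(x1) = 0.207 · (2.500 − 2.474) / (2.400 − 2.474) = 0.207 · (0.02600)/(-0.07400) = -0.07273

-0.073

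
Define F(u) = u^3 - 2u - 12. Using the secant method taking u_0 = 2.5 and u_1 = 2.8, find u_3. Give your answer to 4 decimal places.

F(2.5) = -1.375000, F(2.8) = 4.352000
u_2 = 2.800000 − 4.352000·(2.800000 − 2.500000) / (4.352000 − (-1.375000)) = 2.800000 − (1.305600)/(5.727000) = 2.572027
F(2.572027) = -0.129261
u_3 = 2.572027 − (-0.129261)·(2.572027 − 2.800000) / (-0.129261 − 4.352000) = 2.572027 − (0.029468)/(-4.481261) = 2.578603

2.5786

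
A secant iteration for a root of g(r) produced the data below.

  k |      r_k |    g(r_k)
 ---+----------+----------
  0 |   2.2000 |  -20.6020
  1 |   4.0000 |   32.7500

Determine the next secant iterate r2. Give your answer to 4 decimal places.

2.8951

r2 = 4.0000 − 32.7500·(4.0000 − 2.2000) / (32.7500 − (-20.6020))
   = 4.0000 − (58.950000)/(53.352000) = 2.895074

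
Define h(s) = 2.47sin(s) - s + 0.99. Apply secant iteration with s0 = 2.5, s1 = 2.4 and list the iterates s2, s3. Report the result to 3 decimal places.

h(2.5) = -0.03177, h(2.4) = 0.25839
s2 = 2.40000 − 0.25839·(2.40000 − 2.50000) / (0.25839 − (-0.03177)) = 2.40000 − (-0.02584)/(0.29017) = 2.48905
h(2.48905) = 0.00076
s3 = 2.48905 − 0.00076·(2.48905 − 2.40000) / (0.00076 − 0.25839) = 2.48905 − (0.00007)/(-0.25764) = 2.48931

2.489, 2.489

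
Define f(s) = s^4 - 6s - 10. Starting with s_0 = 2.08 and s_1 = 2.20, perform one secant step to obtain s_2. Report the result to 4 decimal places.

2.1932

f(2.08) = -3.762263, f(2.20) = 0.225600
s_2 = 2.200000 − 0.225600·(2.200000 − 2.080000) / (0.225600 − (-3.762263)) = 2.200000 − (0.027072)/(3.987863) = 2.193211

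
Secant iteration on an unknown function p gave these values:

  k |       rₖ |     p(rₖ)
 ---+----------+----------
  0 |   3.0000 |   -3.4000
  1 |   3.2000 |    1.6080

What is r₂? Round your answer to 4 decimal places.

3.1358

r₂ = 3.2000 − 1.6080·(3.2000 − 3.0000) / (1.6080 − (-3.4000))
   = 3.2000 − (0.321600)/(5.008000) = 3.135783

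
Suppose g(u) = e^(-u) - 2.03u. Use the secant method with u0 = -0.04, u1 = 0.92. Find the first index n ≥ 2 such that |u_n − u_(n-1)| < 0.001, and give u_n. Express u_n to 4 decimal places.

n = 5, u_n = 0.3479

g(-0.04) = 1.122011, g(0.92) = -1.469081
u2 = 0.920000 − (-1.469081)·(0.960000)/(-2.591092) = 0.375705;  |Δ| = 0.544295
g(0.375705) = -0.075877
u3 = 0.375705 − (-0.075877)·(-0.544295)/(1.393204) = 0.346062;  |Δ| = 0.029643
g(0.346062) = 0.004963
u4 = 0.346062 − 0.004963·(-0.029643)/(0.080840) = 0.347882;  |Δ| = 0.001820
g(0.347882) = -0.000018
u5 = 0.347882 − (-0.000018)·(0.001820)/(-0.004981) = 0.347875;  |Δ| = 0.000006
|u5 − u4| = 0.000006 < 0.001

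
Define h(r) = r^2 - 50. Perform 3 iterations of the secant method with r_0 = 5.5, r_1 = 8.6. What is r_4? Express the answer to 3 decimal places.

7.071

h(5.5) = -19.75000, h(8.6) = 23.96000
r_2 = 8.60000 − 23.96000·(8.60000 − 5.50000) / (23.96000 − (-19.75000)) = 8.60000 − (74.27600)/(43.71000) = 6.90071
h(6.90071) = -2.38021
r_3 = 6.90071 − (-2.38021)·(6.90071 − 8.60000) / (-2.38021 − 23.96000) = 6.90071 − (4.04467)/(-26.34021) = 7.05426
h(7.05426) = -0.23736
r_4 = 7.05426 − (-0.23736)·(7.05426 − 6.90071) / (-0.23736 − (-2.38021)) = 7.05426 − (-0.03645)/(2.14286) = 7.07127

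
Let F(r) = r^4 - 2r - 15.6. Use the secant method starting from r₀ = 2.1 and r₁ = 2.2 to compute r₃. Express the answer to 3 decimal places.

2.110

F(2.1) = -0.35190, F(2.2) = 3.42560
r₂ = 2.20000 − 3.42560·(2.20000 − 2.10000) / (3.42560 − (-0.35190)) = 2.20000 − (0.34256)/(3.77750) = 2.10932
F(2.10932) = -0.02314
r₃ = 2.10932 − (-0.02314)·(2.10932 − 2.20000) / (-0.02314 − 3.42560) = 2.10932 − (0.00210)/(-3.44874) = 2.10992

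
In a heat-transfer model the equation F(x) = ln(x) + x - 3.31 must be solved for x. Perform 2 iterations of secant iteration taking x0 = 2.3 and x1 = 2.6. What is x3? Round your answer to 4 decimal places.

F(2.3) = -0.177091, F(2.6) = 0.245511
x2 = 2.600000 − 0.245511·(2.600000 − 2.300000) / (0.245511 − (-0.177091)) = 2.600000 − (0.073653)/(0.422602) = 2.425715
F(2.425715) = 0.001841
x3 = 2.425715 − 0.001841·(2.425715 − 2.600000) / (0.001841 − 0.245511) = 2.425715 − (-0.000321)/(-0.243671) = 2.424398

2.4244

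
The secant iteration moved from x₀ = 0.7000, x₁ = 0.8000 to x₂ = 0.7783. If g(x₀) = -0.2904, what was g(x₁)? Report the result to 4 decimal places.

The secant line through (0.7000, -0.2904) and (0.8000, g(x₁)) crosses zero at x₂ = 0.7783.
So (0.7000, -0.2904), (0.8000, g(x₁)), (0.7783, 0) are collinear:
g(x₁) = -0.2904 · (0.8000 − 0.7783) / (0.7000 − 0.7783) = -0.2904 · (0.021700)/(-0.078300) = 0.080481

0.0805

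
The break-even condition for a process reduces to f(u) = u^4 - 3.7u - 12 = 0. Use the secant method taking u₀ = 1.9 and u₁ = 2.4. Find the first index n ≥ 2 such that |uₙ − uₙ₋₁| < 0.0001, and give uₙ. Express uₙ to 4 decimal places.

n = 6, uₙ = 2.1096

f(1.9) = -5.997900, f(2.4) = 12.297600
u₂ = 2.400000 − 12.297600·(0.500000)/(18.295500) = 2.063917;  |Δ| = 0.336083
f(2.063917) = -1.490983
u₃ = 2.063917 − (-1.490983)·(-0.336083)/(-13.788583) = 2.100259;  |Δ| = 0.036341
f(2.100259) = -0.313277
u₄ = 2.100259 − (-0.313277)·(0.036341)/(1.177705) = 2.109926;  |Δ| = 0.009667
f(2.109926) = 0.011672
u₅ = 2.109926 − 0.011672·(0.009667)/(0.324949) = 2.109578;  |Δ| = 0.000347
f(2.109578) = -0.000086
u₆ = 2.109578 − (-0.000086)·(-0.000347)/(-0.011758) = 2.109581;  |Δ| = 0.000003
|u₆ − u₅| = 0.000003 < 0.0001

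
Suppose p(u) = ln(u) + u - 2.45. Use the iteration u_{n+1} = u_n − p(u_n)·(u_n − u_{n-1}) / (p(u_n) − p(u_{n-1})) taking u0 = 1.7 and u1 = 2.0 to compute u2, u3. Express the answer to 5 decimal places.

p(1.7) = -0.2193717, p(2.0) = 0.2431472
u2 = 2.0000000 − 0.2431472·(2.0000000 − 1.7000000) / (0.2431472 − (-0.2193717)) = 2.0000000 − (0.0729442)/(0.4625189) = 1.8422894
p(1.8422894) = 0.0032984
u3 = 1.8422894 − 0.0032984·(1.8422894 − 2.0000000) / (0.0032984 − 0.2431472) = 1.8422894 − (-0.0005202)/(-0.2398488) = 1.8401205

1.84229, 1.84012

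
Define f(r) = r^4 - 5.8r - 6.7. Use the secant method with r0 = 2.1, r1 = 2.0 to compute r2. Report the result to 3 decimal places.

f(2.1) = 0.56810, f(2.0) = -2.30000
r2 = 2.00000 − (-2.30000)·(2.00000 − 2.10000) / (-2.30000 − 0.56810) = 2.00000 − (0.23000)/(-2.86810) = 2.08019

2.080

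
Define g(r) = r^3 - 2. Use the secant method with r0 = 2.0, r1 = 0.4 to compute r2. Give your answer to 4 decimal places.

g(2.0) = 6.000000, g(0.4) = -1.936000
r2 = 0.400000 − (-1.936000)·(0.400000 − 2.000000) / (-1.936000 − 6.000000) = 0.400000 − (3.097600)/(-7.936000) = 0.790323

0.7903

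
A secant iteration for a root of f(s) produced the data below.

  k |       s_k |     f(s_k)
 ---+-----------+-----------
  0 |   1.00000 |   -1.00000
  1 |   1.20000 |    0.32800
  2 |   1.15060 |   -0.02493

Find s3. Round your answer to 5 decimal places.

1.15409

s3 = 1.15060 − (-0.02493)·(1.15060 − 1.20000) / (-0.02493 − 0.32800)
   = 1.15060 − (0.0012315)/(-0.3529300) = 1.1540895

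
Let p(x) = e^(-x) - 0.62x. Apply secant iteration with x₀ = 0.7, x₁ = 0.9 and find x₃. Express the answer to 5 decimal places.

0.75670

p(0.7) = 0.0625853, p(0.9) = -0.1514303
x₂ = 0.9000000 − (-0.1514303)·(0.9000000 − 0.7000000) / (-0.1514303 − 0.0625853) = 0.9000000 − (-0.0302861)/(-0.2140156) = 0.7584867
p(0.7584867) = -0.0018870
x₃ = 0.7584867 − (-0.0018870)·(0.7584867 − 0.9000000) / (-0.0018870 − (-0.1514303)) = 0.7584867 − (0.0002670)/(0.1495433) = 0.7567010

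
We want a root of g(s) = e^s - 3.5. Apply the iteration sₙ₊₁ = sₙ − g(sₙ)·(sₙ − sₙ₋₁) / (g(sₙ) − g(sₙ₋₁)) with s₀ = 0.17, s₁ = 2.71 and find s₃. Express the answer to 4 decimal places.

g(0.17) = -2.314695, g(2.71) = 11.529276
s₂ = 2.710000 − 11.529276·(2.710000 − 0.170000) / (11.529276 − (-2.314695)) = 2.710000 − (29.284360)/(13.843971) = 0.594685
g(0.594685) = -1.687540
s₃ = 0.594685 − (-1.687540)·(0.594685 − 2.710000) / (-1.687540 − 11.529276) = 0.594685 − (3.569679)/(-13.216816) = 0.864771

0.8648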